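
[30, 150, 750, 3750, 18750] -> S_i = 30*5^i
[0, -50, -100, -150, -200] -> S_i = 0 + -50*i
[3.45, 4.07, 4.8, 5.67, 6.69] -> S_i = 3.45*1.18^i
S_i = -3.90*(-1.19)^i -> [-3.9, 4.64, -5.52, 6.57, -7.82]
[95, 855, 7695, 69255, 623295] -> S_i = 95*9^i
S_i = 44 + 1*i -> [44, 45, 46, 47, 48]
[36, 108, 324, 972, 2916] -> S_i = 36*3^i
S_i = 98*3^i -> [98, 294, 882, 2646, 7938]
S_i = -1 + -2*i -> [-1, -3, -5, -7, -9]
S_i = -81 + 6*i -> [-81, -75, -69, -63, -57]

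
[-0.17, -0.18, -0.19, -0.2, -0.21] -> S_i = -0.17*1.05^i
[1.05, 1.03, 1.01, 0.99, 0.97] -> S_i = 1.05 + -0.02*i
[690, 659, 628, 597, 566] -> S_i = 690 + -31*i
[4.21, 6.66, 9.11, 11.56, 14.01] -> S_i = 4.21 + 2.45*i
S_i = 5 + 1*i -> [5, 6, 7, 8, 9]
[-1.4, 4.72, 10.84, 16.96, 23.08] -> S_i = -1.40 + 6.12*i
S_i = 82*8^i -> [82, 656, 5248, 41984, 335872]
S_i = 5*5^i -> [5, 25, 125, 625, 3125]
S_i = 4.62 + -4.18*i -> [4.62, 0.44, -3.74, -7.92, -12.1]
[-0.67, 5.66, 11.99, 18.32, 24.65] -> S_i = -0.67 + 6.33*i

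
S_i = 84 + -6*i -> [84, 78, 72, 66, 60]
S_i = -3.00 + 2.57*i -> [-3.0, -0.43, 2.14, 4.71, 7.28]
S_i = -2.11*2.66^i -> [-2.11, -5.61, -14.93, -39.71, -105.64]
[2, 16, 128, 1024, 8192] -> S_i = 2*8^i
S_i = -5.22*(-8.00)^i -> [-5.22, 41.76, -334.08, 2672.64, -21381.12]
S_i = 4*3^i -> [4, 12, 36, 108, 324]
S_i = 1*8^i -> [1, 8, 64, 512, 4096]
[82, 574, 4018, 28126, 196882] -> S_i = 82*7^i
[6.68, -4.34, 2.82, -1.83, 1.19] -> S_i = 6.68*(-0.65)^i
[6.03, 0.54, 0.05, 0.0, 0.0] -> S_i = 6.03*0.09^i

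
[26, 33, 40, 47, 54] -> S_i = 26 + 7*i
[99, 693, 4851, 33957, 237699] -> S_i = 99*7^i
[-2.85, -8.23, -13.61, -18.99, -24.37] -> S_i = -2.85 + -5.38*i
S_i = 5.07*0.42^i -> [5.07, 2.13, 0.89, 0.38, 0.16]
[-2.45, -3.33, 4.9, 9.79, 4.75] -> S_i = Random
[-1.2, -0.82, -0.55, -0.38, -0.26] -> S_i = -1.20*0.68^i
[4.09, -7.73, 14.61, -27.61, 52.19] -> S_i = 4.09*(-1.89)^i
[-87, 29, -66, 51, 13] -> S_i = Random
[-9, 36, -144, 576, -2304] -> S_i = -9*-4^i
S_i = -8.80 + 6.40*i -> [-8.8, -2.4, 4.0, 10.4, 16.8]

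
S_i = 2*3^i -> [2, 6, 18, 54, 162]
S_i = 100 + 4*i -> [100, 104, 108, 112, 116]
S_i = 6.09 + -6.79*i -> [6.09, -0.7, -7.49, -14.28, -21.07]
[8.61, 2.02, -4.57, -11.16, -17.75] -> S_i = 8.61 + -6.59*i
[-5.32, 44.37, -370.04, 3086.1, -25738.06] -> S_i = -5.32*(-8.34)^i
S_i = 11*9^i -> [11, 99, 891, 8019, 72171]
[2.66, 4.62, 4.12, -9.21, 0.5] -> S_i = Random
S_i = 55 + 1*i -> [55, 56, 57, 58, 59]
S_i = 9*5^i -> [9, 45, 225, 1125, 5625]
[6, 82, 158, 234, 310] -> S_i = 6 + 76*i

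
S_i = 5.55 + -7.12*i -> [5.55, -1.57, -8.69, -15.81, -22.93]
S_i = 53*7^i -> [53, 371, 2597, 18179, 127253]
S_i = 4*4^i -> [4, 16, 64, 256, 1024]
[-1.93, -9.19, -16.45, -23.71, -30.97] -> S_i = -1.93 + -7.26*i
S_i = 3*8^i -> [3, 24, 192, 1536, 12288]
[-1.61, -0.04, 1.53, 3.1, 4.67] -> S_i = -1.61 + 1.57*i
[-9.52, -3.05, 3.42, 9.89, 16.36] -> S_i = -9.52 + 6.47*i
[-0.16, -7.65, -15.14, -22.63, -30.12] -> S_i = -0.16 + -7.49*i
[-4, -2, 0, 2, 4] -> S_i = -4 + 2*i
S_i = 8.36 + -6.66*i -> [8.36, 1.7, -4.96, -11.62, -18.28]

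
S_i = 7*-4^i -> [7, -28, 112, -448, 1792]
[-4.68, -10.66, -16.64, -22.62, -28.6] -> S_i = -4.68 + -5.98*i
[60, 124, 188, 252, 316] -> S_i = 60 + 64*i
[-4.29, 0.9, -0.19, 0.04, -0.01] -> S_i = -4.29*(-0.21)^i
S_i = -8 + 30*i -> [-8, 22, 52, 82, 112]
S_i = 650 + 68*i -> [650, 718, 786, 854, 922]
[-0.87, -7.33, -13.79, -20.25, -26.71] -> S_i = -0.87 + -6.46*i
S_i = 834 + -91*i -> [834, 743, 652, 561, 470]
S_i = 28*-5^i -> [28, -140, 700, -3500, 17500]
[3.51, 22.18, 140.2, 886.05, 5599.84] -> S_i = 3.51*6.32^i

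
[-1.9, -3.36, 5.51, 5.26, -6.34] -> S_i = Random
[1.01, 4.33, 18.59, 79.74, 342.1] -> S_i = 1.01*4.29^i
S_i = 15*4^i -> [15, 60, 240, 960, 3840]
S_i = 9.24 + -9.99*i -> [9.24, -0.75, -10.74, -20.73, -30.72]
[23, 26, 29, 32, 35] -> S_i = 23 + 3*i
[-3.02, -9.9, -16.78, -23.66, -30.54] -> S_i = -3.02 + -6.88*i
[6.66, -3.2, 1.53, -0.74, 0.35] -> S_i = 6.66*(-0.48)^i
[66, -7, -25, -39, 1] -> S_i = Random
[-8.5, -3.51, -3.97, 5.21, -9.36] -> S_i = Random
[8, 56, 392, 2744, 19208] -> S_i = 8*7^i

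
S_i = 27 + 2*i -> [27, 29, 31, 33, 35]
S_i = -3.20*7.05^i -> [-3.2, -22.56, -159.05, -1121.29, -7905.08]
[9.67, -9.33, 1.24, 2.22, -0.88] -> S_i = Random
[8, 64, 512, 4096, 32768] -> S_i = 8*8^i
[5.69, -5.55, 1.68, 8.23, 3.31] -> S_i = Random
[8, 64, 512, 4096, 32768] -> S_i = 8*8^i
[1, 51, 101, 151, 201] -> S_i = 1 + 50*i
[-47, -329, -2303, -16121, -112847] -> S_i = -47*7^i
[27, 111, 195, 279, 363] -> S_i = 27 + 84*i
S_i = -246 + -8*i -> [-246, -254, -262, -270, -278]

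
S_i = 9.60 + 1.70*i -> [9.6, 11.3, 13.0, 14.7, 16.4]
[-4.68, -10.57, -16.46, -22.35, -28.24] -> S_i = -4.68 + -5.89*i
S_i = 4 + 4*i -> [4, 8, 12, 16, 20]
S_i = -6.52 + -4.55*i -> [-6.52, -11.07, -15.62, -20.17, -24.72]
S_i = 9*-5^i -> [9, -45, 225, -1125, 5625]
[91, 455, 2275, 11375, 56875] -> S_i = 91*5^i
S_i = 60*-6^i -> [60, -360, 2160, -12960, 77760]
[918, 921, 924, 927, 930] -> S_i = 918 + 3*i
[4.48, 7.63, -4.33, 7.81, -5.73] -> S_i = Random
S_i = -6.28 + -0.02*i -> [-6.28, -6.3, -6.32, -6.34, -6.36]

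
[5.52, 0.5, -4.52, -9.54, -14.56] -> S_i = 5.52 + -5.02*i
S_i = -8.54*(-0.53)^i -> [-8.54, 4.53, -2.4, 1.27, -0.67]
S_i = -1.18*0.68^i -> [-1.18, -0.8, -0.55, -0.37, -0.25]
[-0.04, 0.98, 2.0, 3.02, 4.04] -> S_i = -0.04 + 1.02*i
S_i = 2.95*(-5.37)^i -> [2.95, -15.84, 85.07, -456.82, 2453.12]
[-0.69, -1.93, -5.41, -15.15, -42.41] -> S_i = -0.69*2.80^i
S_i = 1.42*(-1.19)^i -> [1.42, -1.69, 2.01, -2.39, 2.85]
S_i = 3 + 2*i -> [3, 5, 7, 9, 11]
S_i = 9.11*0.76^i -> [9.11, 6.92, 5.26, 4.0, 3.04]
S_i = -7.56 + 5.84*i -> [-7.56, -1.72, 4.12, 9.96, 15.8]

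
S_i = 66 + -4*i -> [66, 62, 58, 54, 50]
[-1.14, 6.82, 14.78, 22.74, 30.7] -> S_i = -1.14 + 7.96*i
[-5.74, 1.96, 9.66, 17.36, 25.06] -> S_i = -5.74 + 7.70*i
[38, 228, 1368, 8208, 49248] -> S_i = 38*6^i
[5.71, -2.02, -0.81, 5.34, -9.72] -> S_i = Random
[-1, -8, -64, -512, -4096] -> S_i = -1*8^i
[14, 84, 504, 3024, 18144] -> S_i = 14*6^i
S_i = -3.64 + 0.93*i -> [-3.64, -2.71, -1.78, -0.85, 0.08]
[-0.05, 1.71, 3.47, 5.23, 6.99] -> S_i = -0.05 + 1.76*i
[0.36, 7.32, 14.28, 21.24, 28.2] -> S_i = 0.36 + 6.96*i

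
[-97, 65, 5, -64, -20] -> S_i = Random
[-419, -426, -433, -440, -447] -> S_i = -419 + -7*i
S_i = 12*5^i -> [12, 60, 300, 1500, 7500]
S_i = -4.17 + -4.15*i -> [-4.17, -8.32, -12.47, -16.62, -20.77]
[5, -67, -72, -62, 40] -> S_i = Random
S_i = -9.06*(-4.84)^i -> [-9.06, 43.85, -212.24, 1027.22, -4971.75]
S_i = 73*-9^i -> [73, -657, 5913, -53217, 478953]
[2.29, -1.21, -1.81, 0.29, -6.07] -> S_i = Random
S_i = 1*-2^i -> [1, -2, 4, -8, 16]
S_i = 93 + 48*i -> [93, 141, 189, 237, 285]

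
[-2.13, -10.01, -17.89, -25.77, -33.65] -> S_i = -2.13 + -7.88*i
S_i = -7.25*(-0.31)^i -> [-7.25, 2.25, -0.7, 0.22, -0.07]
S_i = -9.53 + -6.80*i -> [-9.53, -16.33, -23.13, -29.93, -36.73]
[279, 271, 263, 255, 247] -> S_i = 279 + -8*i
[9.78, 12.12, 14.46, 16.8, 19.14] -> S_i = 9.78 + 2.34*i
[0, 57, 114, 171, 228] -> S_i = 0 + 57*i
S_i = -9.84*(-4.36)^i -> [-9.84, 42.9, -187.05, 815.56, -3555.83]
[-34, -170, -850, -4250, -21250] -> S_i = -34*5^i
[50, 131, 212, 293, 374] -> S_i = 50 + 81*i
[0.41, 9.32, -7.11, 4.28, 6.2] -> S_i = Random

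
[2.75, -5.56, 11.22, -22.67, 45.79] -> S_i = 2.75*(-2.02)^i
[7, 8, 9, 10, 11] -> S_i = 7 + 1*i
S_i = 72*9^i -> [72, 648, 5832, 52488, 472392]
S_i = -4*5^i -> [-4, -20, -100, -500, -2500]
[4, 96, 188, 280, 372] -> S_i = 4 + 92*i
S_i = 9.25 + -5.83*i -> [9.25, 3.42, -2.41, -8.24, -14.07]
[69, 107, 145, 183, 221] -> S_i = 69 + 38*i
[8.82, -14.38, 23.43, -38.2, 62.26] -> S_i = 8.82*(-1.63)^i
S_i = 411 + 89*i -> [411, 500, 589, 678, 767]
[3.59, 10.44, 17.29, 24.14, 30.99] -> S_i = 3.59 + 6.85*i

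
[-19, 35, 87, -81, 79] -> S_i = Random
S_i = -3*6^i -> [-3, -18, -108, -648, -3888]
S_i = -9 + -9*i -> [-9, -18, -27, -36, -45]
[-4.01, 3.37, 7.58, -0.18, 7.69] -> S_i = Random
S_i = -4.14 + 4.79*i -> [-4.14, 0.65, 5.44, 10.23, 15.02]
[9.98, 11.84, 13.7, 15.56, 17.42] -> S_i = 9.98 + 1.86*i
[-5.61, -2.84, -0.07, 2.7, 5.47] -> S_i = -5.61 + 2.77*i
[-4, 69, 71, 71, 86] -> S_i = Random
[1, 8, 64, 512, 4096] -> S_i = 1*8^i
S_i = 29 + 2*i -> [29, 31, 33, 35, 37]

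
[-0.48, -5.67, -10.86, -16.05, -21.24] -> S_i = -0.48 + -5.19*i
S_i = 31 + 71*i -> [31, 102, 173, 244, 315]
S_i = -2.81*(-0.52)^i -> [-2.81, 1.46, -0.76, 0.4, -0.21]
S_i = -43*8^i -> [-43, -344, -2752, -22016, -176128]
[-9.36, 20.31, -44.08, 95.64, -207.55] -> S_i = -9.36*(-2.17)^i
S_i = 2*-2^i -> [2, -4, 8, -16, 32]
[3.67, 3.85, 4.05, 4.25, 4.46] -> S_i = 3.67*1.05^i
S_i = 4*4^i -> [4, 16, 64, 256, 1024]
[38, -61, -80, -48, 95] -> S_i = Random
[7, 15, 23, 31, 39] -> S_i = 7 + 8*i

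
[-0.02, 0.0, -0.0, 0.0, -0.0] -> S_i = -0.02*(-0.13)^i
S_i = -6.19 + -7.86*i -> [-6.19, -14.05, -21.91, -29.77, -37.63]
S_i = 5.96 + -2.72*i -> [5.96, 3.24, 0.52, -2.2, -4.92]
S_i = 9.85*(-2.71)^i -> [9.85, -26.69, 72.34, -196.04, 531.27]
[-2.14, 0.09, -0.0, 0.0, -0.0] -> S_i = -2.14*(-0.04)^i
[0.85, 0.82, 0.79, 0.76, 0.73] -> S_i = 0.85 + -0.03*i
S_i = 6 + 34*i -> [6, 40, 74, 108, 142]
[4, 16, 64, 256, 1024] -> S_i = 4*4^i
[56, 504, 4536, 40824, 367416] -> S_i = 56*9^i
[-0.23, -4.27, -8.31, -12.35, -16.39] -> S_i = -0.23 + -4.04*i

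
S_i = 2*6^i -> [2, 12, 72, 432, 2592]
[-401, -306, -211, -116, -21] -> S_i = -401 + 95*i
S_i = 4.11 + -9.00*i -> [4.11, -4.89, -13.89, -22.89, -31.89]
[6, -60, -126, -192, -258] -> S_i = 6 + -66*i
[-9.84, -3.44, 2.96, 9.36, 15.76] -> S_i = -9.84 + 6.40*i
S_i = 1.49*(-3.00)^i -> [1.49, -4.47, 13.41, -40.23, 120.69]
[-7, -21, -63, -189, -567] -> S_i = -7*3^i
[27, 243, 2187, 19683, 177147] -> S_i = 27*9^i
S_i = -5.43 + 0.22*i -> [-5.43, -5.21, -4.99, -4.77, -4.55]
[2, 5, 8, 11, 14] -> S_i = 2 + 3*i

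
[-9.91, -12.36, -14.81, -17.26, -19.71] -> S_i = -9.91 + -2.45*i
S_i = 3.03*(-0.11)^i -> [3.03, -0.33, 0.04, -0.0, 0.0]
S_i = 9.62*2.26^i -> [9.62, 21.74, 49.14, 111.05, 250.96]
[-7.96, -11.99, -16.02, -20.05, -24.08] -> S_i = -7.96 + -4.03*i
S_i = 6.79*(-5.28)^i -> [6.79, -35.85, 189.29, -999.47, 5277.22]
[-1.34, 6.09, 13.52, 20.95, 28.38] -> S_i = -1.34 + 7.43*i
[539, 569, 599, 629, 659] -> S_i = 539 + 30*i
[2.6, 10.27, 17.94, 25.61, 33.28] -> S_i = 2.60 + 7.67*i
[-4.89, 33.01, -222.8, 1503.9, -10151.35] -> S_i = -4.89*(-6.75)^i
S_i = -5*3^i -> [-5, -15, -45, -135, -405]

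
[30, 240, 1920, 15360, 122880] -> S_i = 30*8^i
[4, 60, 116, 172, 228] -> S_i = 4 + 56*i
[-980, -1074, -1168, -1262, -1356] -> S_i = -980 + -94*i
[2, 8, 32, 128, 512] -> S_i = 2*4^i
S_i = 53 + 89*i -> [53, 142, 231, 320, 409]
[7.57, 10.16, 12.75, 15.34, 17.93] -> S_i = 7.57 + 2.59*i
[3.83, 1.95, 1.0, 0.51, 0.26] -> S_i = 3.83*0.51^i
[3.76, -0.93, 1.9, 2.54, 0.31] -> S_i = Random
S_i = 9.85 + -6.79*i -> [9.85, 3.06, -3.73, -10.52, -17.31]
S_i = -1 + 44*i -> [-1, 43, 87, 131, 175]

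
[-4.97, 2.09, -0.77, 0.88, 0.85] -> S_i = Random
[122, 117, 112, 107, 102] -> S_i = 122 + -5*i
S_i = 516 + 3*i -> [516, 519, 522, 525, 528]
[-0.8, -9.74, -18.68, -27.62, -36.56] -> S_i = -0.80 + -8.94*i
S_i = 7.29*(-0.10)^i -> [7.29, -0.73, 0.07, -0.01, 0.0]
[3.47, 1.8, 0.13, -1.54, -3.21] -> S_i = 3.47 + -1.67*i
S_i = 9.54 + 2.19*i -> [9.54, 11.73, 13.92, 16.11, 18.3]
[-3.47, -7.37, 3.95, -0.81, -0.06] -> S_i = Random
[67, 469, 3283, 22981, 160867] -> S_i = 67*7^i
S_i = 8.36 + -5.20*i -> [8.36, 3.16, -2.04, -7.24, -12.44]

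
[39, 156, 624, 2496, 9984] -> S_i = 39*4^i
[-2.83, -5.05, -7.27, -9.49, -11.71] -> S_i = -2.83 + -2.22*i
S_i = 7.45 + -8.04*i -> [7.45, -0.59, -8.63, -16.67, -24.71]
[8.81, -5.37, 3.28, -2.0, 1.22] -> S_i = 8.81*(-0.61)^i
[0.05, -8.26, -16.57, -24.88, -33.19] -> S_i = 0.05 + -8.31*i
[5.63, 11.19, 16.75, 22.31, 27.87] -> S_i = 5.63 + 5.56*i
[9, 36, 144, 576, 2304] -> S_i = 9*4^i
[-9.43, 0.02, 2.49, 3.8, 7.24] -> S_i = Random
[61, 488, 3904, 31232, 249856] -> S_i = 61*8^i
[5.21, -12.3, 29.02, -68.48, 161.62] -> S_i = 5.21*(-2.36)^i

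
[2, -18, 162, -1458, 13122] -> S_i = 2*-9^i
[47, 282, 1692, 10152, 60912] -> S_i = 47*6^i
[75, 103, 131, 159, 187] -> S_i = 75 + 28*i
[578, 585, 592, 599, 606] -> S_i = 578 + 7*i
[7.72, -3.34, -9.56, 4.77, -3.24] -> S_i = Random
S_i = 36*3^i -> [36, 108, 324, 972, 2916]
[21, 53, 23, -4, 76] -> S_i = Random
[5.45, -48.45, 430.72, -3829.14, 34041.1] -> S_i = 5.45*(-8.89)^i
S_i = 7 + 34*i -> [7, 41, 75, 109, 143]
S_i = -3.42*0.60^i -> [-3.42, -2.05, -1.23, -0.74, -0.44]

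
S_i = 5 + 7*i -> [5, 12, 19, 26, 33]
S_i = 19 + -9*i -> [19, 10, 1, -8, -17]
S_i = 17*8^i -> [17, 136, 1088, 8704, 69632]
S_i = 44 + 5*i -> [44, 49, 54, 59, 64]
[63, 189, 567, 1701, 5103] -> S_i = 63*3^i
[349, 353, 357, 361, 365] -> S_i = 349 + 4*i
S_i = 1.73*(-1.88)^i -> [1.73, -3.25, 6.11, -11.5, 21.61]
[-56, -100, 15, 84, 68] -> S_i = Random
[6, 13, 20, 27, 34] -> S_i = 6 + 7*i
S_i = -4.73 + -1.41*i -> [-4.73, -6.14, -7.55, -8.96, -10.37]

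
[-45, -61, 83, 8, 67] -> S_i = Random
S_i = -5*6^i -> [-5, -30, -180, -1080, -6480]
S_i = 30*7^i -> [30, 210, 1470, 10290, 72030]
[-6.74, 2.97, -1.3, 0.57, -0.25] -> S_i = -6.74*(-0.44)^i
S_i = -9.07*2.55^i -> [-9.07, -23.13, -58.98, -150.39, -383.5]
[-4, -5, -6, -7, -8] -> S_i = -4 + -1*i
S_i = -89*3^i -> [-89, -267, -801, -2403, -7209]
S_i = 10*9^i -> [10, 90, 810, 7290, 65610]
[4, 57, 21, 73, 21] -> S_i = Random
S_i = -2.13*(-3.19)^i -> [-2.13, 6.79, -21.68, 69.14, -220.57]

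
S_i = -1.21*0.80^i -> [-1.21, -0.97, -0.77, -0.62, -0.5]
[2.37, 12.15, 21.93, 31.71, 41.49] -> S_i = 2.37 + 9.78*i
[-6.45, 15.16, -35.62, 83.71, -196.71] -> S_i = -6.45*(-2.35)^i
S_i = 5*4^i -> [5, 20, 80, 320, 1280]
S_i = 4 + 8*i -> [4, 12, 20, 28, 36]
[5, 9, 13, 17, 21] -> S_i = 5 + 4*i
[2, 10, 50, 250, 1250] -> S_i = 2*5^i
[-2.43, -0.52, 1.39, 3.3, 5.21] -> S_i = -2.43 + 1.91*i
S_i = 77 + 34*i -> [77, 111, 145, 179, 213]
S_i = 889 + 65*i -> [889, 954, 1019, 1084, 1149]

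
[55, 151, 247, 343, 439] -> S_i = 55 + 96*i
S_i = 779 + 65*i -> [779, 844, 909, 974, 1039]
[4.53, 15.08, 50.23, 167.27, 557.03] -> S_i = 4.53*3.33^i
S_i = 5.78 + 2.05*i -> [5.78, 7.83, 9.88, 11.93, 13.98]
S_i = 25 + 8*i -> [25, 33, 41, 49, 57]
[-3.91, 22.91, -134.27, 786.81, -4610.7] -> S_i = -3.91*(-5.86)^i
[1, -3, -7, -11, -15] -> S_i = 1 + -4*i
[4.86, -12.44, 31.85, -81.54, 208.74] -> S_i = 4.86*(-2.56)^i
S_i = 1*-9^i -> [1, -9, 81, -729, 6561]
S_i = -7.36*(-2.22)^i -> [-7.36, 16.34, -36.27, 80.53, -178.77]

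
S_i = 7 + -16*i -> [7, -9, -25, -41, -57]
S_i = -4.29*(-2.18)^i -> [-4.29, 9.35, -20.39, 44.45, -96.89]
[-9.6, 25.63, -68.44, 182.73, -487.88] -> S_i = -9.60*(-2.67)^i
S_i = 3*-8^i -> [3, -24, 192, -1536, 12288]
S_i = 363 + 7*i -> [363, 370, 377, 384, 391]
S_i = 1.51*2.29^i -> [1.51, 3.46, 7.92, 18.13, 41.53]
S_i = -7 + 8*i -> [-7, 1, 9, 17, 25]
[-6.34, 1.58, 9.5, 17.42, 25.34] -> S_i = -6.34 + 7.92*i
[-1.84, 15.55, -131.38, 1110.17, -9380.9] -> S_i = -1.84*(-8.45)^i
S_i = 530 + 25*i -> [530, 555, 580, 605, 630]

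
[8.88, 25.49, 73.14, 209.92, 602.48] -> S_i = 8.88*2.87^i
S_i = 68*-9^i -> [68, -612, 5508, -49572, 446148]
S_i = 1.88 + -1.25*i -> [1.88, 0.63, -0.62, -1.87, -3.12]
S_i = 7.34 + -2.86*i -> [7.34, 4.48, 1.62, -1.24, -4.1]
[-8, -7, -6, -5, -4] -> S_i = -8 + 1*i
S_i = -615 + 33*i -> [-615, -582, -549, -516, -483]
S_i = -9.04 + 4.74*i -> [-9.04, -4.3, 0.44, 5.18, 9.92]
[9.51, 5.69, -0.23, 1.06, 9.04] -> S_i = Random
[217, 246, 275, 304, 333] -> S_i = 217 + 29*i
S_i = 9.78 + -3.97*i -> [9.78, 5.81, 1.84, -2.13, -6.1]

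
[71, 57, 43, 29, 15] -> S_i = 71 + -14*i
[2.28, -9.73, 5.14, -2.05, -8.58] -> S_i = Random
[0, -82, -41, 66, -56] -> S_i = Random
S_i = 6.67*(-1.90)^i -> [6.67, -12.67, 24.08, -45.75, 86.92]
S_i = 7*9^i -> [7, 63, 567, 5103, 45927]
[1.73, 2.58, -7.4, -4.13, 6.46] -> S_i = Random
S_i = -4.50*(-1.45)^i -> [-4.5, 6.52, -9.46, 13.72, -19.89]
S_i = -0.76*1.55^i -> [-0.76, -1.18, -1.83, -2.83, -4.39]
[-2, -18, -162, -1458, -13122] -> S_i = -2*9^i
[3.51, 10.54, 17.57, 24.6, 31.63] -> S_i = 3.51 + 7.03*i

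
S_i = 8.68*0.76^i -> [8.68, 6.6, 5.01, 3.81, 2.9]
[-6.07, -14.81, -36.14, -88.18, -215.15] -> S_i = -6.07*2.44^i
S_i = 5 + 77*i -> [5, 82, 159, 236, 313]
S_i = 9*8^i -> [9, 72, 576, 4608, 36864]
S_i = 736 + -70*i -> [736, 666, 596, 526, 456]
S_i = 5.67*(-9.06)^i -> [5.67, -51.37, 465.41, -4216.65, 38202.86]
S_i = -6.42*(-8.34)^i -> [-6.42, 53.54, -446.55, 3724.2, -31059.84]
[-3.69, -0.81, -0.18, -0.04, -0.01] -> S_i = -3.69*0.22^i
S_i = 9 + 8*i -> [9, 17, 25, 33, 41]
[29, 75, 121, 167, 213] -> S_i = 29 + 46*i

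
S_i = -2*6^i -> [-2, -12, -72, -432, -2592]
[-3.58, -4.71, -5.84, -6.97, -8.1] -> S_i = -3.58 + -1.13*i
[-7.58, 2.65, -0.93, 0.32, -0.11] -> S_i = -7.58*(-0.35)^i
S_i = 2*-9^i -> [2, -18, 162, -1458, 13122]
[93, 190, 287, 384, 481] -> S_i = 93 + 97*i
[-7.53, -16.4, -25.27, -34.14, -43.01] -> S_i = -7.53 + -8.87*i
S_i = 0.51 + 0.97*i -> [0.51, 1.48, 2.45, 3.42, 4.39]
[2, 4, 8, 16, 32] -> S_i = 2*2^i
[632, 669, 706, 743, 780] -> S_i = 632 + 37*i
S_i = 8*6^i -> [8, 48, 288, 1728, 10368]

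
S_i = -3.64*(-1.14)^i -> [-3.64, 4.15, -4.73, 5.39, -6.15]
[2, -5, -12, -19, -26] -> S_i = 2 + -7*i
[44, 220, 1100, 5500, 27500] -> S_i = 44*5^i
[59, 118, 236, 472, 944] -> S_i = 59*2^i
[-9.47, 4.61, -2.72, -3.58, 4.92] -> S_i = Random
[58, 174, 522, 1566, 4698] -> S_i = 58*3^i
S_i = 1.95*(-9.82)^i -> [1.95, -19.15, 188.04, -1846.58, 18133.46]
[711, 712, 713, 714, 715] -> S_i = 711 + 1*i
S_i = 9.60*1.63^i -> [9.6, 15.65, 25.51, 41.58, 67.77]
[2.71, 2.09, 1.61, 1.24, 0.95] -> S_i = 2.71*0.77^i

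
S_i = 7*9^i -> [7, 63, 567, 5103, 45927]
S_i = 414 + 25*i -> [414, 439, 464, 489, 514]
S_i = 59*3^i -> [59, 177, 531, 1593, 4779]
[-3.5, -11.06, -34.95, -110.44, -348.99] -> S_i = -3.50*3.16^i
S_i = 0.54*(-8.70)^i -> [0.54, -4.7, 40.87, -355.59, 3093.65]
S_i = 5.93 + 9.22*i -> [5.93, 15.15, 24.37, 33.59, 42.81]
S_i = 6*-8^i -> [6, -48, 384, -3072, 24576]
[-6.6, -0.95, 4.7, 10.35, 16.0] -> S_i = -6.60 + 5.65*i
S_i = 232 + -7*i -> [232, 225, 218, 211, 204]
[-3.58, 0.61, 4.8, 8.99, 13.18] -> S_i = -3.58 + 4.19*i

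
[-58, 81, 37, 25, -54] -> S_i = Random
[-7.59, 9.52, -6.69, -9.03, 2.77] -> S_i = Random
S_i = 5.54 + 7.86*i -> [5.54, 13.4, 21.26, 29.12, 36.98]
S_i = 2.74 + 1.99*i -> [2.74, 4.73, 6.72, 8.71, 10.7]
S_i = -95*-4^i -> [-95, 380, -1520, 6080, -24320]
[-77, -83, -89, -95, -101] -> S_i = -77 + -6*i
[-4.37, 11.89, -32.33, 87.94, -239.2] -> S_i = -4.37*(-2.72)^i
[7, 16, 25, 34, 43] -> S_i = 7 + 9*i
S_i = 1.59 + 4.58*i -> [1.59, 6.17, 10.75, 15.33, 19.91]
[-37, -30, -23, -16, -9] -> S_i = -37 + 7*i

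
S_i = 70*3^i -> [70, 210, 630, 1890, 5670]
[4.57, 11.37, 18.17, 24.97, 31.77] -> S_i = 4.57 + 6.80*i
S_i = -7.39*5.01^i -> [-7.39, -37.02, -185.49, -929.3, -4655.81]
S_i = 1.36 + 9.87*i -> [1.36, 11.23, 21.1, 30.97, 40.84]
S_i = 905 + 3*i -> [905, 908, 911, 914, 917]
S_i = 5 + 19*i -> [5, 24, 43, 62, 81]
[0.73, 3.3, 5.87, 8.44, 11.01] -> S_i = 0.73 + 2.57*i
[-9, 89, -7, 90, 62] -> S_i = Random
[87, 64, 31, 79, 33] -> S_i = Random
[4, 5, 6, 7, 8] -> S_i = 4 + 1*i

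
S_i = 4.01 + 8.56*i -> [4.01, 12.57, 21.13, 29.69, 38.25]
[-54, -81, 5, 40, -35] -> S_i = Random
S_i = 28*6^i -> [28, 168, 1008, 6048, 36288]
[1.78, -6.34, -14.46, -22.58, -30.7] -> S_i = 1.78 + -8.12*i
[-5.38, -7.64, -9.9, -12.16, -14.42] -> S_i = -5.38 + -2.26*i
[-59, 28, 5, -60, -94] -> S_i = Random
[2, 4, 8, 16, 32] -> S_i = 2*2^i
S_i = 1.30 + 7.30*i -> [1.3, 8.6, 15.9, 23.2, 30.5]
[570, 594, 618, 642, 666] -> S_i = 570 + 24*i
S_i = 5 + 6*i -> [5, 11, 17, 23, 29]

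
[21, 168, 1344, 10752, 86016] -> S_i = 21*8^i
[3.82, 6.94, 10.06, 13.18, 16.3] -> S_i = 3.82 + 3.12*i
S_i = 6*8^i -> [6, 48, 384, 3072, 24576]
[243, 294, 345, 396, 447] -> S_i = 243 + 51*i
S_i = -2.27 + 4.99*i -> [-2.27, 2.72, 7.71, 12.7, 17.69]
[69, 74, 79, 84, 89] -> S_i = 69 + 5*i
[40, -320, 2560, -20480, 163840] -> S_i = 40*-8^i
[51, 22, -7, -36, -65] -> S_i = 51 + -29*i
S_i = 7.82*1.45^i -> [7.82, 11.34, 16.44, 23.84, 34.57]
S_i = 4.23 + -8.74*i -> [4.23, -4.51, -13.25, -21.99, -30.73]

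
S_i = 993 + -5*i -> [993, 988, 983, 978, 973]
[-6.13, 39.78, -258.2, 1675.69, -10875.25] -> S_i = -6.13*(-6.49)^i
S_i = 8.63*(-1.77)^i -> [8.63, -15.28, 27.04, -47.86, 84.7]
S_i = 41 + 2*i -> [41, 43, 45, 47, 49]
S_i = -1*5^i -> [-1, -5, -25, -125, -625]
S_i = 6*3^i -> [6, 18, 54, 162, 486]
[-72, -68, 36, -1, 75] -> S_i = Random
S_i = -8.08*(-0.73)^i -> [-8.08, 5.9, -4.31, 3.14, -2.29]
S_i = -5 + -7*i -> [-5, -12, -19, -26, -33]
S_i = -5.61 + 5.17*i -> [-5.61, -0.44, 4.73, 9.9, 15.07]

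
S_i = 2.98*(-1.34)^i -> [2.98, -3.99, 5.35, -7.17, 9.61]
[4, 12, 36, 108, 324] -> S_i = 4*3^i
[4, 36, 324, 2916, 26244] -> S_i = 4*9^i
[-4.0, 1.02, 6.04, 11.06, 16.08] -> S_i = -4.00 + 5.02*i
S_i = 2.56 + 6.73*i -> [2.56, 9.29, 16.02, 22.75, 29.48]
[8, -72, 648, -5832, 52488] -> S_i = 8*-9^i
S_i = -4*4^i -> [-4, -16, -64, -256, -1024]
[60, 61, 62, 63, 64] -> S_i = 60 + 1*i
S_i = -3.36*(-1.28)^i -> [-3.36, 4.3, -5.51, 7.05, -9.02]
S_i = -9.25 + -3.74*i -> [-9.25, -12.99, -16.73, -20.47, -24.21]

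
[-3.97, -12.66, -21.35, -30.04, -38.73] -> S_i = -3.97 + -8.69*i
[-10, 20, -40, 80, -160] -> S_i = -10*-2^i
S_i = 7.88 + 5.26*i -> [7.88, 13.14, 18.4, 23.66, 28.92]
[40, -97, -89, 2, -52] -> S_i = Random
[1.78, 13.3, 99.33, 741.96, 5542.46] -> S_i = 1.78*7.47^i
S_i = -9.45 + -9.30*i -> [-9.45, -18.75, -28.05, -37.35, -46.65]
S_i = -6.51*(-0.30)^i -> [-6.51, 1.95, -0.59, 0.18, -0.05]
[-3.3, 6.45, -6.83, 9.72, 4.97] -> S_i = Random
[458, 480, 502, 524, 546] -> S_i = 458 + 22*i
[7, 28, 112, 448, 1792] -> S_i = 7*4^i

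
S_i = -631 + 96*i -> [-631, -535, -439, -343, -247]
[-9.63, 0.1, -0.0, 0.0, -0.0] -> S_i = -9.63*(-0.01)^i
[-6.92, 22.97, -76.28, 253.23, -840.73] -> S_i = -6.92*(-3.32)^i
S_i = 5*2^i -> [5, 10, 20, 40, 80]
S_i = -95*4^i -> [-95, -380, -1520, -6080, -24320]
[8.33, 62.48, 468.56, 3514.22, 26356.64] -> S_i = 8.33*7.50^i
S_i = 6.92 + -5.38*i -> [6.92, 1.54, -3.84, -9.22, -14.6]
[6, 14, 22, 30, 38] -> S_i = 6 + 8*i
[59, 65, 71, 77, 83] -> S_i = 59 + 6*i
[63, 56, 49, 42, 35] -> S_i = 63 + -7*i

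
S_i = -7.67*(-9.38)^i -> [-7.67, 71.94, -674.84, 6330.0, -59375.42]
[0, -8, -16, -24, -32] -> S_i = 0 + -8*i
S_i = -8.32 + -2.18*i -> [-8.32, -10.5, -12.68, -14.86, -17.04]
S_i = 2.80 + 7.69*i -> [2.8, 10.49, 18.18, 25.87, 33.56]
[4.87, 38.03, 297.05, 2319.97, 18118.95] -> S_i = 4.87*7.81^i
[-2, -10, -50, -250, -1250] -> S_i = -2*5^i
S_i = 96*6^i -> [96, 576, 3456, 20736, 124416]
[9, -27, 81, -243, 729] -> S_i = 9*-3^i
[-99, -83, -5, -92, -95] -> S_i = Random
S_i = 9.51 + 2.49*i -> [9.51, 12.0, 14.49, 16.98, 19.47]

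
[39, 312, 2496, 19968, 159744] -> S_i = 39*8^i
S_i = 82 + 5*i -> [82, 87, 92, 97, 102]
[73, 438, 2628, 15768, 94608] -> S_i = 73*6^i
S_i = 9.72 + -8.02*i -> [9.72, 1.7, -6.32, -14.34, -22.36]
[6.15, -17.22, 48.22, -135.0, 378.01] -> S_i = 6.15*(-2.80)^i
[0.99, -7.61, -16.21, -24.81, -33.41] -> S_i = 0.99 + -8.60*i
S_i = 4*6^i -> [4, 24, 144, 864, 5184]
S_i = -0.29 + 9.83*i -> [-0.29, 9.54, 19.37, 29.2, 39.03]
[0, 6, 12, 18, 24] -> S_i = 0 + 6*i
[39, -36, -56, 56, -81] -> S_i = Random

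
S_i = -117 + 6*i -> [-117, -111, -105, -99, -93]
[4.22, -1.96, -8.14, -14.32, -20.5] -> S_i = 4.22 + -6.18*i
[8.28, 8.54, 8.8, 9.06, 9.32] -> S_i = 8.28 + 0.26*i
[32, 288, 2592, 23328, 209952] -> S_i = 32*9^i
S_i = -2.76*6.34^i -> [-2.76, -17.5, -110.94, -703.36, -4459.29]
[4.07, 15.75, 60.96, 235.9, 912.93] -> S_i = 4.07*3.87^i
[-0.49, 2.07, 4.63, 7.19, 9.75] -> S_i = -0.49 + 2.56*i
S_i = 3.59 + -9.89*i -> [3.59, -6.3, -16.19, -26.08, -35.97]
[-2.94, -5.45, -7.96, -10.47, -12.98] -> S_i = -2.94 + -2.51*i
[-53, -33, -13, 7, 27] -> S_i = -53 + 20*i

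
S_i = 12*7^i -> [12, 84, 588, 4116, 28812]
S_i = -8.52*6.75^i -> [-8.52, -57.51, -388.19, -2620.3, -17687.02]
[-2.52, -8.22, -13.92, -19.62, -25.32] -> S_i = -2.52 + -5.70*i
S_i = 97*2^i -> [97, 194, 388, 776, 1552]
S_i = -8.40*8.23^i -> [-8.4, -69.13, -568.96, -4682.51, -38537.06]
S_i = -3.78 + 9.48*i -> [-3.78, 5.7, 15.18, 24.66, 34.14]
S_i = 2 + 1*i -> [2, 3, 4, 5, 6]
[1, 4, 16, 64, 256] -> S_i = 1*4^i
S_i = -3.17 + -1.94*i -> [-3.17, -5.11, -7.05, -8.99, -10.93]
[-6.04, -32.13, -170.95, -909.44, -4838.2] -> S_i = -6.04*5.32^i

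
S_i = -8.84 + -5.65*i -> [-8.84, -14.49, -20.14, -25.79, -31.44]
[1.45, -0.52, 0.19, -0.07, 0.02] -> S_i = 1.45*(-0.36)^i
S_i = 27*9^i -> [27, 243, 2187, 19683, 177147]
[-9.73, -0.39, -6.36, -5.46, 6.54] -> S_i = Random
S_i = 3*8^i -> [3, 24, 192, 1536, 12288]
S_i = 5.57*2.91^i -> [5.57, 16.21, 47.17, 137.26, 399.42]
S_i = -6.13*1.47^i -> [-6.13, -9.01, -13.25, -19.47, -28.62]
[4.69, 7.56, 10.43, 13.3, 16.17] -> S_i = 4.69 + 2.87*i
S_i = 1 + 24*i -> [1, 25, 49, 73, 97]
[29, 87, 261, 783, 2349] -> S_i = 29*3^i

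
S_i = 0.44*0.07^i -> [0.44, 0.03, 0.0, 0.0, 0.0]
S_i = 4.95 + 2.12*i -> [4.95, 7.07, 9.19, 11.31, 13.43]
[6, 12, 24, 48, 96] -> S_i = 6*2^i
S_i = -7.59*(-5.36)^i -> [-7.59, 40.68, -218.06, 1168.79, -6264.71]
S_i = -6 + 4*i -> [-6, -2, 2, 6, 10]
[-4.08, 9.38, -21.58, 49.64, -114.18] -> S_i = -4.08*(-2.30)^i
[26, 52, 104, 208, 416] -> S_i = 26*2^i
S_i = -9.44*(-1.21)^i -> [-9.44, 11.42, -13.82, 16.72, -20.24]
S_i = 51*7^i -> [51, 357, 2499, 17493, 122451]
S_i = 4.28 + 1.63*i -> [4.28, 5.91, 7.54, 9.17, 10.8]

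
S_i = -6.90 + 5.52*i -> [-6.9, -1.38, 4.14, 9.66, 15.18]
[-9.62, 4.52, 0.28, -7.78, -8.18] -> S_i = Random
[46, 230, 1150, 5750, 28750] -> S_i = 46*5^i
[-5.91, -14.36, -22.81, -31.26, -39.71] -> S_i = -5.91 + -8.45*i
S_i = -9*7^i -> [-9, -63, -441, -3087, -21609]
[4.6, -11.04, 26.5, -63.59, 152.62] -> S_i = 4.60*(-2.40)^i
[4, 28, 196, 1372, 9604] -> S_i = 4*7^i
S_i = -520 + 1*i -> [-520, -519, -518, -517, -516]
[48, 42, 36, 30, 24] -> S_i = 48 + -6*i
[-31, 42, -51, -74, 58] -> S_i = Random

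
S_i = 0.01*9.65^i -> [0.01, 0.1, 0.93, 8.99, 86.72]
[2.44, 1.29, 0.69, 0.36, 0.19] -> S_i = 2.44*0.53^i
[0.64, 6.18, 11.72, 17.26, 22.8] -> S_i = 0.64 + 5.54*i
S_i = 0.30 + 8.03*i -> [0.3, 8.33, 16.36, 24.39, 32.42]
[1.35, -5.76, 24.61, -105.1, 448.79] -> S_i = 1.35*(-4.27)^i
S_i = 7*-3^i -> [7, -21, 63, -189, 567]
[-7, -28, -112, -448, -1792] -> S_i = -7*4^i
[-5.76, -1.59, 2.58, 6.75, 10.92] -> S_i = -5.76 + 4.17*i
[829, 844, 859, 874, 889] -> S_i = 829 + 15*i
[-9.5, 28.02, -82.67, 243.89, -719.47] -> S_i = -9.50*(-2.95)^i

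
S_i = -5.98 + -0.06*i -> [-5.98, -6.04, -6.1, -6.16, -6.22]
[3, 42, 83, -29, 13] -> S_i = Random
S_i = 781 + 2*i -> [781, 783, 785, 787, 789]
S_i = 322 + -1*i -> [322, 321, 320, 319, 318]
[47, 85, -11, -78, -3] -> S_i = Random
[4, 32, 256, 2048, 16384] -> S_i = 4*8^i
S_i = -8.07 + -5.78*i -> [-8.07, -13.85, -19.63, -25.41, -31.19]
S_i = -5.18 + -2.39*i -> [-5.18, -7.57, -9.96, -12.35, -14.74]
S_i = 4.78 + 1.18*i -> [4.78, 5.96, 7.14, 8.32, 9.5]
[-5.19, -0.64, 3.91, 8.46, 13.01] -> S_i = -5.19 + 4.55*i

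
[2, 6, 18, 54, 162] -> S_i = 2*3^i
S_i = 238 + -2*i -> [238, 236, 234, 232, 230]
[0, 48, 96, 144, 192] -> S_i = 0 + 48*i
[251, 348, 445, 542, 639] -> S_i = 251 + 97*i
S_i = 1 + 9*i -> [1, 10, 19, 28, 37]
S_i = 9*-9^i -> [9, -81, 729, -6561, 59049]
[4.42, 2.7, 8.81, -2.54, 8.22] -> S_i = Random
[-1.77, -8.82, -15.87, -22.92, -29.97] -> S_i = -1.77 + -7.05*i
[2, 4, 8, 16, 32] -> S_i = 2*2^i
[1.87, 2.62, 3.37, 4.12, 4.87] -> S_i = 1.87 + 0.75*i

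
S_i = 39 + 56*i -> [39, 95, 151, 207, 263]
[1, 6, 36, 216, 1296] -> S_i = 1*6^i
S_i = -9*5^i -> [-9, -45, -225, -1125, -5625]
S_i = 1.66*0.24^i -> [1.66, 0.4, 0.1, 0.02, 0.01]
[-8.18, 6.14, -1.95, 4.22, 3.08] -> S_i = Random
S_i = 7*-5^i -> [7, -35, 175, -875, 4375]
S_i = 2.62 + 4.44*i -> [2.62, 7.06, 11.5, 15.94, 20.38]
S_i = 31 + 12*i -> [31, 43, 55, 67, 79]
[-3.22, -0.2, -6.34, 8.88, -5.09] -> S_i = Random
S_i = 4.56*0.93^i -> [4.56, 4.24, 3.94, 3.67, 3.41]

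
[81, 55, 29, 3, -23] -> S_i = 81 + -26*i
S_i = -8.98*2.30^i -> [-8.98, -20.65, -47.5, -109.26, -251.3]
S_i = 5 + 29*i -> [5, 34, 63, 92, 121]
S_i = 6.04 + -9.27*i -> [6.04, -3.23, -12.5, -21.77, -31.04]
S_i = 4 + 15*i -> [4, 19, 34, 49, 64]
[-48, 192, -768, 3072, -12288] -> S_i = -48*-4^i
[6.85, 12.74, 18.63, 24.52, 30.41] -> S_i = 6.85 + 5.89*i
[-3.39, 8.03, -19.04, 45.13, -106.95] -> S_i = -3.39*(-2.37)^i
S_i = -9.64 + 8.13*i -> [-9.64, -1.51, 6.62, 14.75, 22.88]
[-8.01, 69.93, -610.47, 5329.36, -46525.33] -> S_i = -8.01*(-8.73)^i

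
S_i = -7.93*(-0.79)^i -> [-7.93, 6.26, -4.95, 3.91, -3.09]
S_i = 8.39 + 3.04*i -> [8.39, 11.43, 14.47, 17.51, 20.55]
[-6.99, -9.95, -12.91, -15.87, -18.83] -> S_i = -6.99 + -2.96*i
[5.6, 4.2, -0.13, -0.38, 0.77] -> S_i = Random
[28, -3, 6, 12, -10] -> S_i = Random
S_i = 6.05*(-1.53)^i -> [6.05, -9.26, 14.16, -21.67, 33.15]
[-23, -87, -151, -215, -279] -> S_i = -23 + -64*i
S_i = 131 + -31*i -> [131, 100, 69, 38, 7]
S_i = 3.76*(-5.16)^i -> [3.76, -19.4, 100.11, -516.58, 2665.55]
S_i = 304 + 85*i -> [304, 389, 474, 559, 644]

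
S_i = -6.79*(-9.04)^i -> [-6.79, 61.38, -554.89, 5016.2, -45346.47]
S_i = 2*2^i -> [2, 4, 8, 16, 32]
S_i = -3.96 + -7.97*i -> [-3.96, -11.93, -19.9, -27.87, -35.84]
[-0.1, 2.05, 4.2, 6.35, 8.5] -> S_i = -0.10 + 2.15*i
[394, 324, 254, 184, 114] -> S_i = 394 + -70*i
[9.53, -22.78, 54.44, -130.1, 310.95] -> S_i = 9.53*(-2.39)^i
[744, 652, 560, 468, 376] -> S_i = 744 + -92*i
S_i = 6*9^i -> [6, 54, 486, 4374, 39366]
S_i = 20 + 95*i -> [20, 115, 210, 305, 400]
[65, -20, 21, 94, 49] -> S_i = Random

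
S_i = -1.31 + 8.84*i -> [-1.31, 7.53, 16.37, 25.21, 34.05]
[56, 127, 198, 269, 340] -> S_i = 56 + 71*i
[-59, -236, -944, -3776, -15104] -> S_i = -59*4^i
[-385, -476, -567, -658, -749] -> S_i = -385 + -91*i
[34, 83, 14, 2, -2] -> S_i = Random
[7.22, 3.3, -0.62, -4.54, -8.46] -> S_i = 7.22 + -3.92*i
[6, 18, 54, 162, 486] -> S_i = 6*3^i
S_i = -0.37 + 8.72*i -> [-0.37, 8.35, 17.07, 25.79, 34.51]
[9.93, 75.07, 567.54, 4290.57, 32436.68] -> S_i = 9.93*7.56^i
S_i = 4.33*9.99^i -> [4.33, 43.26, 432.13, 4317.02, 43127.06]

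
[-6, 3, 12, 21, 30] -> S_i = -6 + 9*i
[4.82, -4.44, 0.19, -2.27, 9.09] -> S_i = Random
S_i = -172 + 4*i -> [-172, -168, -164, -160, -156]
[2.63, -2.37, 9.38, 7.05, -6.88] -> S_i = Random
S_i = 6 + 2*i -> [6, 8, 10, 12, 14]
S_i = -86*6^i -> [-86, -516, -3096, -18576, -111456]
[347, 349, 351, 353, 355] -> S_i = 347 + 2*i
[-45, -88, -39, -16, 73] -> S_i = Random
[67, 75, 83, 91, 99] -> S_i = 67 + 8*i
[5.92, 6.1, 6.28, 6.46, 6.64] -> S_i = 5.92 + 0.18*i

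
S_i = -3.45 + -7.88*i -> [-3.45, -11.33, -19.21, -27.09, -34.97]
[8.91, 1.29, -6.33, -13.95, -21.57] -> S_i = 8.91 + -7.62*i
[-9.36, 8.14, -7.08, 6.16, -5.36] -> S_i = -9.36*(-0.87)^i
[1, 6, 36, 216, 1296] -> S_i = 1*6^i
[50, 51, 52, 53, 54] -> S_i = 50 + 1*i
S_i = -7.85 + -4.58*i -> [-7.85, -12.43, -17.01, -21.59, -26.17]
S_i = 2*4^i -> [2, 8, 32, 128, 512]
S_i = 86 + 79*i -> [86, 165, 244, 323, 402]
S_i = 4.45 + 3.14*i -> [4.45, 7.59, 10.73, 13.87, 17.01]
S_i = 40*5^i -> [40, 200, 1000, 5000, 25000]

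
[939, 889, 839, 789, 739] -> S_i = 939 + -50*i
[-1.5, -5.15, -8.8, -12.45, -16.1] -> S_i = -1.50 + -3.65*i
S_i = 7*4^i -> [7, 28, 112, 448, 1792]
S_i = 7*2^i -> [7, 14, 28, 56, 112]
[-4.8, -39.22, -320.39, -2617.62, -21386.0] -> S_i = -4.80*8.17^i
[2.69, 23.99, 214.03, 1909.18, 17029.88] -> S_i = 2.69*8.92^i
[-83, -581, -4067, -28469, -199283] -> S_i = -83*7^i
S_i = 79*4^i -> [79, 316, 1264, 5056, 20224]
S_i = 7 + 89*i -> [7, 96, 185, 274, 363]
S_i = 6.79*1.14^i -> [6.79, 7.74, 8.82, 10.06, 11.47]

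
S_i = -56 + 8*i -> [-56, -48, -40, -32, -24]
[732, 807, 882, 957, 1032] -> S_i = 732 + 75*i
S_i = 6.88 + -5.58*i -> [6.88, 1.3, -4.28, -9.86, -15.44]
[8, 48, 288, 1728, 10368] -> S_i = 8*6^i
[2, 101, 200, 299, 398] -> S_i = 2 + 99*i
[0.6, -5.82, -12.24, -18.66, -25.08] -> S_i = 0.60 + -6.42*i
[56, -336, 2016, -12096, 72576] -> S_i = 56*-6^i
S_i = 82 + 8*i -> [82, 90, 98, 106, 114]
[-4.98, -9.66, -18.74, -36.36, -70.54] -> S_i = -4.98*1.94^i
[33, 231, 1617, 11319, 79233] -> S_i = 33*7^i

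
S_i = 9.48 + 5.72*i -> [9.48, 15.2, 20.92, 26.64, 32.36]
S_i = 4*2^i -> [4, 8, 16, 32, 64]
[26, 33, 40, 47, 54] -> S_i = 26 + 7*i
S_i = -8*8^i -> [-8, -64, -512, -4096, -32768]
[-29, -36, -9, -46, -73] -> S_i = Random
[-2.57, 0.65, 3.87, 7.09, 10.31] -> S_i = -2.57 + 3.22*i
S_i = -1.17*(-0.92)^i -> [-1.17, 1.08, -0.99, 0.91, -0.84]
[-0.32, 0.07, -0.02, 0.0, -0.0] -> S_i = -0.32*(-0.23)^i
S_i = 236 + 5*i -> [236, 241, 246, 251, 256]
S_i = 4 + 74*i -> [4, 78, 152, 226, 300]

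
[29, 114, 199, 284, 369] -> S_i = 29 + 85*i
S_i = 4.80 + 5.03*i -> [4.8, 9.83, 14.86, 19.89, 24.92]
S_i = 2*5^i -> [2, 10, 50, 250, 1250]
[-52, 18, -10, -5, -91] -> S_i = Random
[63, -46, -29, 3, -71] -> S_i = Random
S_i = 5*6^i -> [5, 30, 180, 1080, 6480]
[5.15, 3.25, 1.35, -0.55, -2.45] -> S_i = 5.15 + -1.90*i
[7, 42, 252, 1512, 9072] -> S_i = 7*6^i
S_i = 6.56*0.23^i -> [6.56, 1.51, 0.35, 0.08, 0.02]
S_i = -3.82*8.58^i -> [-3.82, -32.78, -281.21, -2412.82, -20702.01]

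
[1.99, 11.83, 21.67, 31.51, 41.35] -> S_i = 1.99 + 9.84*i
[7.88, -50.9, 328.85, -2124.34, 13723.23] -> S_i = 7.88*(-6.46)^i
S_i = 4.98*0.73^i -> [4.98, 3.64, 2.65, 1.94, 1.41]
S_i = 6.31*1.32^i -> [6.31, 8.33, 10.99, 14.51, 19.16]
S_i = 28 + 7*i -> [28, 35, 42, 49, 56]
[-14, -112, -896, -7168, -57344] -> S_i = -14*8^i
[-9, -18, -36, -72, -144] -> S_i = -9*2^i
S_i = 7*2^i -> [7, 14, 28, 56, 112]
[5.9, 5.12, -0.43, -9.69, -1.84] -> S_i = Random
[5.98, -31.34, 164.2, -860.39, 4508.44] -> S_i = 5.98*(-5.24)^i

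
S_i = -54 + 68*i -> [-54, 14, 82, 150, 218]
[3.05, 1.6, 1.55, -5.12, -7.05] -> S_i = Random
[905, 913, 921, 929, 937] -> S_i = 905 + 8*i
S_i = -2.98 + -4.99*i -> [-2.98, -7.97, -12.96, -17.95, -22.94]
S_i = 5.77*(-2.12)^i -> [5.77, -12.23, 25.93, -54.98, 116.55]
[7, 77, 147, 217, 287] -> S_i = 7 + 70*i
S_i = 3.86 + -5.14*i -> [3.86, -1.28, -6.42, -11.56, -16.7]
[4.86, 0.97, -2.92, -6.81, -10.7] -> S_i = 4.86 + -3.89*i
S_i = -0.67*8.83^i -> [-0.67, -5.92, -52.24, -461.27, -4073.03]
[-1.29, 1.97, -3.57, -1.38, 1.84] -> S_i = Random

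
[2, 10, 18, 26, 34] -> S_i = 2 + 8*i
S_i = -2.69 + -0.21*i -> [-2.69, -2.9, -3.11, -3.32, -3.53]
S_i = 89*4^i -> [89, 356, 1424, 5696, 22784]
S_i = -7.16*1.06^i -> [-7.16, -7.59, -8.04, -8.53, -9.04]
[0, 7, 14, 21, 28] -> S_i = 0 + 7*i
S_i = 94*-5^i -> [94, -470, 2350, -11750, 58750]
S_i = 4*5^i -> [4, 20, 100, 500, 2500]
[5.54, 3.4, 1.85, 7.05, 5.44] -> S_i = Random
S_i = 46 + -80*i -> [46, -34, -114, -194, -274]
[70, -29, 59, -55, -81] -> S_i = Random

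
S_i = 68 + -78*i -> [68, -10, -88, -166, -244]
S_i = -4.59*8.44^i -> [-4.59, -38.74, -326.96, -2759.56, -23290.7]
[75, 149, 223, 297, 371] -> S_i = 75 + 74*i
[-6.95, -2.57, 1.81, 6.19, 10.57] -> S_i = -6.95 + 4.38*i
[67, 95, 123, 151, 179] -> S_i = 67 + 28*i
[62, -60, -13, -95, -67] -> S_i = Random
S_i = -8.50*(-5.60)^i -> [-8.5, 47.6, -266.56, 1492.74, -8359.32]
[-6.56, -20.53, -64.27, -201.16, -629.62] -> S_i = -6.56*3.13^i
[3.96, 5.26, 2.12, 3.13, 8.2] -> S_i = Random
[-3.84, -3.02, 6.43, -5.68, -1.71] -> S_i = Random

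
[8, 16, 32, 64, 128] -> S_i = 8*2^i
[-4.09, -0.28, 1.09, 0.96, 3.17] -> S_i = Random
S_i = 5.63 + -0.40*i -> [5.63, 5.23, 4.83, 4.43, 4.03]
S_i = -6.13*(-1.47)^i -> [-6.13, 9.01, -13.25, 19.47, -28.62]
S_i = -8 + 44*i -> [-8, 36, 80, 124, 168]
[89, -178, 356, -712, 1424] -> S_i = 89*-2^i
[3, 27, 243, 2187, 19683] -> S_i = 3*9^i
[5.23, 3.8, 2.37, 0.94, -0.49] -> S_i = 5.23 + -1.43*i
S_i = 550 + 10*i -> [550, 560, 570, 580, 590]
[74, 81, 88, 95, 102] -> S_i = 74 + 7*i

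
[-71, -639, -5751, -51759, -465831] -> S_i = -71*9^i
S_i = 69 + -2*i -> [69, 67, 65, 63, 61]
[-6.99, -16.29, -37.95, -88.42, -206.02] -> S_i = -6.99*2.33^i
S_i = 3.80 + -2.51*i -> [3.8, 1.29, -1.22, -3.73, -6.24]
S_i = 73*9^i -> [73, 657, 5913, 53217, 478953]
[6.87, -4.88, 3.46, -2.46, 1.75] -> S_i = 6.87*(-0.71)^i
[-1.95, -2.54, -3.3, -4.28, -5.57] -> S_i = -1.95*1.30^i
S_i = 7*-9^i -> [7, -63, 567, -5103, 45927]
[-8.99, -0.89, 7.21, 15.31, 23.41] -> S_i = -8.99 + 8.10*i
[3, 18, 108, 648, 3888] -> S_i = 3*6^i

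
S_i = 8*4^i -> [8, 32, 128, 512, 2048]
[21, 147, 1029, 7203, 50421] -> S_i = 21*7^i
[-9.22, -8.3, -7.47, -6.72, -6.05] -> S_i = -9.22*0.90^i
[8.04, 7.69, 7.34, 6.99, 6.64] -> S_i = 8.04 + -0.35*i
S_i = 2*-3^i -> [2, -6, 18, -54, 162]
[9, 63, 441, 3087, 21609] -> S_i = 9*7^i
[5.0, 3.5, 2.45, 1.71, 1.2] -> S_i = 5.00*0.70^i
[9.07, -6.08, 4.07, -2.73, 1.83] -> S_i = 9.07*(-0.67)^i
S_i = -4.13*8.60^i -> [-4.13, -35.52, -305.45, -2626.91, -22591.44]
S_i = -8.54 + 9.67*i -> [-8.54, 1.13, 10.8, 20.47, 30.14]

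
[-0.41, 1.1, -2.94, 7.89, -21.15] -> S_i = -0.41*(-2.68)^i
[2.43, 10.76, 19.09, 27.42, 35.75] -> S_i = 2.43 + 8.33*i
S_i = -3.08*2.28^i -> [-3.08, -7.02, -16.01, -36.51, -83.23]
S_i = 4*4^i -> [4, 16, 64, 256, 1024]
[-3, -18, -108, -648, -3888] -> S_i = -3*6^i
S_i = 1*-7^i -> [1, -7, 49, -343, 2401]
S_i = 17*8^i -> [17, 136, 1088, 8704, 69632]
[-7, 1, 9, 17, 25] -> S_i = -7 + 8*i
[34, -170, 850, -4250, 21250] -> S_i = 34*-5^i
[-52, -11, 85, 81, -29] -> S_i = Random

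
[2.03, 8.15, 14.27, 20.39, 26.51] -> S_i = 2.03 + 6.12*i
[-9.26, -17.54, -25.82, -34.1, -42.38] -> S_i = -9.26 + -8.28*i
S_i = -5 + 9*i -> [-5, 4, 13, 22, 31]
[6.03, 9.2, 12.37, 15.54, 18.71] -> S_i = 6.03 + 3.17*i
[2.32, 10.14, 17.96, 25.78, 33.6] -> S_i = 2.32 + 7.82*i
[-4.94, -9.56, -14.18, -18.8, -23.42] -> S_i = -4.94 + -4.62*i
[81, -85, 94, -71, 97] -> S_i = Random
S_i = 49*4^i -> [49, 196, 784, 3136, 12544]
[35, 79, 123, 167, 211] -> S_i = 35 + 44*i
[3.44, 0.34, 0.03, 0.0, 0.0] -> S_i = 3.44*0.10^i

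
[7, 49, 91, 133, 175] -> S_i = 7 + 42*i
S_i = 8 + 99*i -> [8, 107, 206, 305, 404]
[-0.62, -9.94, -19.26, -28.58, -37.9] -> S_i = -0.62 + -9.32*i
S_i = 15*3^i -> [15, 45, 135, 405, 1215]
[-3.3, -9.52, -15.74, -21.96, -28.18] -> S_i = -3.30 + -6.22*i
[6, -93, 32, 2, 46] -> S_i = Random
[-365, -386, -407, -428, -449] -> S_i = -365 + -21*i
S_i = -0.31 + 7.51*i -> [-0.31, 7.2, 14.71, 22.22, 29.73]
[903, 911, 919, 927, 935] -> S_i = 903 + 8*i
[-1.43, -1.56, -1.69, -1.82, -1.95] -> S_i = -1.43 + -0.13*i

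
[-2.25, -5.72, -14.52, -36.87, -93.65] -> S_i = -2.25*2.54^i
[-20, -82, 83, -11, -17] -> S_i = Random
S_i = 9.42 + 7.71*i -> [9.42, 17.13, 24.84, 32.55, 40.26]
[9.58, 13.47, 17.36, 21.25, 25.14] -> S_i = 9.58 + 3.89*i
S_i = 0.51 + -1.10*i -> [0.51, -0.59, -1.69, -2.79, -3.89]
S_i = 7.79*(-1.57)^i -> [7.79, -12.23, 19.2, -30.15, 47.33]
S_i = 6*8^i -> [6, 48, 384, 3072, 24576]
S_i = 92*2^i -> [92, 184, 368, 736, 1472]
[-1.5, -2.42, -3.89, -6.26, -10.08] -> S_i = -1.50*1.61^i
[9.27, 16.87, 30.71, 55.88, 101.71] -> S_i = 9.27*1.82^i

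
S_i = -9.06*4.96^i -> [-9.06, -44.94, -222.89, -1105.54, -5483.46]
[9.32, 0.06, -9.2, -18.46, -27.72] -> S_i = 9.32 + -9.26*i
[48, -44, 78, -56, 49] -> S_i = Random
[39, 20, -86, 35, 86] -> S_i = Random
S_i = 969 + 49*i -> [969, 1018, 1067, 1116, 1165]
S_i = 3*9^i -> [3, 27, 243, 2187, 19683]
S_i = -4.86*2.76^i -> [-4.86, -13.41, -37.02, -102.18, -282.02]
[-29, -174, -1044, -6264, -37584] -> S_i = -29*6^i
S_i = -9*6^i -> [-9, -54, -324, -1944, -11664]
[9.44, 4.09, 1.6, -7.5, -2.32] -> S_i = Random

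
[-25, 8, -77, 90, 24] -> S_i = Random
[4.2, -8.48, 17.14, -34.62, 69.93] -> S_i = 4.20*(-2.02)^i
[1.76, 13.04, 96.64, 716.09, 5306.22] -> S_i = 1.76*7.41^i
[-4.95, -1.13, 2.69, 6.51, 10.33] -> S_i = -4.95 + 3.82*i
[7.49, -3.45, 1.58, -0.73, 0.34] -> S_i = 7.49*(-0.46)^i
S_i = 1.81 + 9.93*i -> [1.81, 11.74, 21.67, 31.6, 41.53]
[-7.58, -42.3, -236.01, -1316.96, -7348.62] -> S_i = -7.58*5.58^i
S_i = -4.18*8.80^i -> [-4.18, -36.78, -323.7, -2848.55, -25067.27]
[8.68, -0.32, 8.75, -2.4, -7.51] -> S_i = Random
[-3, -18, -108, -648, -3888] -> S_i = -3*6^i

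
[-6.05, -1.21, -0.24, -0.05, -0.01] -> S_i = -6.05*0.20^i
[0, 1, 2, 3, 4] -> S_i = 0 + 1*i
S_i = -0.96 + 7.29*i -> [-0.96, 6.33, 13.62, 20.91, 28.2]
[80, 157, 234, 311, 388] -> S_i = 80 + 77*i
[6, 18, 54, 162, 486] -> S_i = 6*3^i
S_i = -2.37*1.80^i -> [-2.37, -4.27, -7.68, -13.82, -24.88]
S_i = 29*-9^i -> [29, -261, 2349, -21141, 190269]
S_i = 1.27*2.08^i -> [1.27, 2.64, 5.49, 11.43, 23.77]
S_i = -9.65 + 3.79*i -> [-9.65, -5.86, -2.07, 1.72, 5.51]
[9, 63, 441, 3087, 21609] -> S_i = 9*7^i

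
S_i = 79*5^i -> [79, 395, 1975, 9875, 49375]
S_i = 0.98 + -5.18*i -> [0.98, -4.2, -9.38, -14.56, -19.74]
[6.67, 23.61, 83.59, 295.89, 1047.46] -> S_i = 6.67*3.54^i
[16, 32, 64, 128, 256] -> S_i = 16*2^i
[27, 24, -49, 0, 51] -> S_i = Random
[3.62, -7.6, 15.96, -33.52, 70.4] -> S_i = 3.62*(-2.10)^i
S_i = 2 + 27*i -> [2, 29, 56, 83, 110]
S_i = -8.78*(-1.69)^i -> [-8.78, 14.84, -25.08, 42.38, -71.62]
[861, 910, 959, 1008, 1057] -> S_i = 861 + 49*i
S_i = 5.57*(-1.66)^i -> [5.57, -9.25, 15.35, -25.48, 42.29]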